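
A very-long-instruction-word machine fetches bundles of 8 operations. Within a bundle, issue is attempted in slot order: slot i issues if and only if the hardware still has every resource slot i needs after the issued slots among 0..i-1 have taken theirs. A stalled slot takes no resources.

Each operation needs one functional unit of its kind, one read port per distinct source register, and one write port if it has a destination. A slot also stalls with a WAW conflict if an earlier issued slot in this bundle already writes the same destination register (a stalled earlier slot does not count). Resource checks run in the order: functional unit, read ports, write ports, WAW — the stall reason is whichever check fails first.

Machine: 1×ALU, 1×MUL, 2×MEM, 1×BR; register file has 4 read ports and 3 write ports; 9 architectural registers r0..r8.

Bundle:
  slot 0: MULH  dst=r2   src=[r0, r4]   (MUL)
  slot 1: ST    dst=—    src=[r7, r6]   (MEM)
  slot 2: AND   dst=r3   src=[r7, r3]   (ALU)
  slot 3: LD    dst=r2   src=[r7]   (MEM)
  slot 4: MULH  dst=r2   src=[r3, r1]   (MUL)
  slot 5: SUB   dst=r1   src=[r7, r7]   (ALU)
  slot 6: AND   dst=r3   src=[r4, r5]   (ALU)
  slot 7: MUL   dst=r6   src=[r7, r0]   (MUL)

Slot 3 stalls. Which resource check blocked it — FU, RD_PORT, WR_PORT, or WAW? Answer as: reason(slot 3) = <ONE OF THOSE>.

reason(slot 3) = RD_PORT

slot 0 (MUL): ISSUE — free A1,Mu0,Ld2,B1 rp2 wp2
slot 1 (MEM): ISSUE — free A1,Mu0,Ld1,B1 rp0 wp2
slot 2 (ALU): stall RD_PORT — free A1,Mu0,Ld1,B1 rp0 wp2
slot 3 (MEM): stall RD_PORT — free A1,Mu0,Ld1,B1 rp0 wp2
slot 4 (MUL): stall FU — free A1,Mu0,Ld1,B1 rp0 wp2
slot 5 (ALU): stall RD_PORT — free A1,Mu0,Ld1,B1 rp0 wp2
slot 6 (ALU): stall RD_PORT — free A1,Mu0,Ld1,B1 rp0 wp2
slot 7 (MUL): stall FU — free A1,Mu0,Ld1,B1 rp0 wp2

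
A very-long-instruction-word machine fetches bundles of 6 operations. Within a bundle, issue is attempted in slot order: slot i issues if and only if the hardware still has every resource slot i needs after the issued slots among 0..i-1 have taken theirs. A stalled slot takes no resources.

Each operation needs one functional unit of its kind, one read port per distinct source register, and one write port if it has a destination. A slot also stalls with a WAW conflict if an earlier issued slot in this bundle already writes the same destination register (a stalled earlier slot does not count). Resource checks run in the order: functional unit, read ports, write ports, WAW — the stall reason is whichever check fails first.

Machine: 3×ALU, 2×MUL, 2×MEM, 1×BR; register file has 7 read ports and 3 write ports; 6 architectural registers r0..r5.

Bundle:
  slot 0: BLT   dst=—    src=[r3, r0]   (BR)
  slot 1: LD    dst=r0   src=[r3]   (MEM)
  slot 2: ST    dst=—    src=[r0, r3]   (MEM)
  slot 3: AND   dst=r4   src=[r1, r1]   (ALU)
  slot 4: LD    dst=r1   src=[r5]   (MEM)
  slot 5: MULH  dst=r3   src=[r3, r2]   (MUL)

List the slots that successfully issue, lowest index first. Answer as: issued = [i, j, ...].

#0 BR src=r3,r0 dispatched  <A:3 Mu:2 Ld:2 B:0 rd:5 wr:3>
#1 MEM src=r3 dispatched  <A:3 Mu:2 Ld:1 B:0 rd:4 wr:2>
#2 MEM src=r0,r3 dispatched  <A:3 Mu:2 Ld:0 B:0 rd:2 wr:2>
#3 ALU src=r1,r1 dispatched  <A:2 Mu:2 Ld:0 B:0 rd:1 wr:1>
#4 MEM src=r5 held:FU  <A:2 Mu:2 Ld:0 B:0 rd:1 wr:1>
#5 MUL src=r3,r2 held:RD_PORT  <A:2 Mu:2 Ld:0 B:0 rd:1 wr:1>

issued = [0, 1, 2, 3]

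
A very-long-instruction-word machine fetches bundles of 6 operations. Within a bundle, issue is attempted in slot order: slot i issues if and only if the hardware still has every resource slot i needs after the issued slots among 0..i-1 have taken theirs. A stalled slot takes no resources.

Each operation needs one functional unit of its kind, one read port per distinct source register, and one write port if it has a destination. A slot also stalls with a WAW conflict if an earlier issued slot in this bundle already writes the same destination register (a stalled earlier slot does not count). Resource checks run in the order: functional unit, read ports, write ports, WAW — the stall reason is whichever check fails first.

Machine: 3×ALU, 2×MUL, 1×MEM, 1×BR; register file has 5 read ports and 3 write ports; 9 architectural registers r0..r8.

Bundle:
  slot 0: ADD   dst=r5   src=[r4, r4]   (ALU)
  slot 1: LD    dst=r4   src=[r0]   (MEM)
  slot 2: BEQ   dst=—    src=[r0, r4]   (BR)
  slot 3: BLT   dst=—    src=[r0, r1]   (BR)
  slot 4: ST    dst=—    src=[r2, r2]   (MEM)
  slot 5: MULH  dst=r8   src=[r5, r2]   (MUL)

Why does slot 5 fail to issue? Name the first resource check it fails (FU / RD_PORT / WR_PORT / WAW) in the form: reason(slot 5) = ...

[0] ALU needs rd=1 wr=1: ok; after: ALU=2 MUL=2 MEM=1 BR=1, R=4, W=2
[1] MEM needs rd=1 wr=1: ok; after: ALU=2 MUL=2 MEM=0 BR=1, R=3, W=1
[2] BR needs rd=2 wr=0: ok; after: ALU=2 MUL=2 MEM=0 BR=0, R=1, W=1
[3] BR needs rd=2 wr=0: FU; after: ALU=2 MUL=2 MEM=0 BR=0, R=1, W=1
[4] MEM needs rd=1 wr=0: FU; after: ALU=2 MUL=2 MEM=0 BR=0, R=1, W=1
[5] MUL needs rd=2 wr=1: RD_PORT; after: ALU=2 MUL=2 MEM=0 BR=0, R=1, W=1

reason(slot 5) = RD_PORT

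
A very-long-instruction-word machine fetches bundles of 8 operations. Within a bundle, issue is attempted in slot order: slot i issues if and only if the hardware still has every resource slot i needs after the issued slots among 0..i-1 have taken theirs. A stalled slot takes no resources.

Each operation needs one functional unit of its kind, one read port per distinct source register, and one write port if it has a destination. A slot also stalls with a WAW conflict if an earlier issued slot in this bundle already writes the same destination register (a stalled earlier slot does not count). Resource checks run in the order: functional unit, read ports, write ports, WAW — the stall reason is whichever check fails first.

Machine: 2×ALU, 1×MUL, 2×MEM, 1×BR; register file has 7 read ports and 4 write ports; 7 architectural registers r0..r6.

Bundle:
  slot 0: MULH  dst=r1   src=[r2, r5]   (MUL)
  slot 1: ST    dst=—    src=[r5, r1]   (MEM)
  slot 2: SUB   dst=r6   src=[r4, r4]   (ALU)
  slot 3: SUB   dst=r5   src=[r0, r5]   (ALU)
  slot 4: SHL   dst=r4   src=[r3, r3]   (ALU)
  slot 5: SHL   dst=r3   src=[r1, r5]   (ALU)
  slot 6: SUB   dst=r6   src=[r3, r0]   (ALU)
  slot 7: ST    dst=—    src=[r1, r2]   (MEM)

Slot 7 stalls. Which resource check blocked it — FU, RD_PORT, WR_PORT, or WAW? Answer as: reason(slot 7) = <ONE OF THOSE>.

reason(slot 7) = RD_PORT

[0] MUL needs rd=2 wr=1: ok; after: ALU=2 MUL=0 MEM=2 BR=1, R=5, W=3
[1] MEM needs rd=2 wr=0: ok; after: ALU=2 MUL=0 MEM=1 BR=1, R=3, W=3
[2] ALU needs rd=1 wr=1: ok; after: ALU=1 MUL=0 MEM=1 BR=1, R=2, W=2
[3] ALU needs rd=2 wr=1: ok; after: ALU=0 MUL=0 MEM=1 BR=1, R=0, W=1
[4] ALU needs rd=1 wr=1: FU; after: ALU=0 MUL=0 MEM=1 BR=1, R=0, W=1
[5] ALU needs rd=2 wr=1: FU; after: ALU=0 MUL=0 MEM=1 BR=1, R=0, W=1
[6] ALU needs rd=2 wr=1: FU; after: ALU=0 MUL=0 MEM=1 BR=1, R=0, W=1
[7] MEM needs rd=2 wr=0: RD_PORT; after: ALU=0 MUL=0 MEM=1 BR=1, R=0, W=1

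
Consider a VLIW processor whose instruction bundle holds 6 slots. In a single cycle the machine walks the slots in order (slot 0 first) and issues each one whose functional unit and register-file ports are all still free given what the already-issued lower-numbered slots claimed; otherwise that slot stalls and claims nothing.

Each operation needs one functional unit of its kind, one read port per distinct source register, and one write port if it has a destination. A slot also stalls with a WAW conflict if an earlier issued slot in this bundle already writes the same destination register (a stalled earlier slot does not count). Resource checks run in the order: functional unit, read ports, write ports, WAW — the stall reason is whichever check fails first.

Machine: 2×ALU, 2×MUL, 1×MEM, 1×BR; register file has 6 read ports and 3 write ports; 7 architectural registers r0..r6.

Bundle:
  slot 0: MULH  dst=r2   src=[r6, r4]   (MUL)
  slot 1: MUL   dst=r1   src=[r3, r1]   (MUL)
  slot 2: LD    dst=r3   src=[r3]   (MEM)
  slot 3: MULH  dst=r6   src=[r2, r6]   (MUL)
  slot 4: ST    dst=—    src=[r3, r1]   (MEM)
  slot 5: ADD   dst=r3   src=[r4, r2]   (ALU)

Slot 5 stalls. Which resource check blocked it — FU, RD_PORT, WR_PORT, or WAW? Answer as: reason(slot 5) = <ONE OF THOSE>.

reason(slot 5) = RD_PORT

slot 0 (MUL): ISSUE — free A2,Mu1,Ld1,B1 rp4 wp2
slot 1 (MUL): ISSUE — free A2,Mu0,Ld1,B1 rp2 wp1
slot 2 (MEM): ISSUE — free A2,Mu0,Ld0,B1 rp1 wp0
slot 3 (MUL): stall FU — free A2,Mu0,Ld0,B1 rp1 wp0
slot 4 (MEM): stall FU — free A2,Mu0,Ld0,B1 rp1 wp0
slot 5 (ALU): stall RD_PORT — free A2,Mu0,Ld0,B1 rp1 wp0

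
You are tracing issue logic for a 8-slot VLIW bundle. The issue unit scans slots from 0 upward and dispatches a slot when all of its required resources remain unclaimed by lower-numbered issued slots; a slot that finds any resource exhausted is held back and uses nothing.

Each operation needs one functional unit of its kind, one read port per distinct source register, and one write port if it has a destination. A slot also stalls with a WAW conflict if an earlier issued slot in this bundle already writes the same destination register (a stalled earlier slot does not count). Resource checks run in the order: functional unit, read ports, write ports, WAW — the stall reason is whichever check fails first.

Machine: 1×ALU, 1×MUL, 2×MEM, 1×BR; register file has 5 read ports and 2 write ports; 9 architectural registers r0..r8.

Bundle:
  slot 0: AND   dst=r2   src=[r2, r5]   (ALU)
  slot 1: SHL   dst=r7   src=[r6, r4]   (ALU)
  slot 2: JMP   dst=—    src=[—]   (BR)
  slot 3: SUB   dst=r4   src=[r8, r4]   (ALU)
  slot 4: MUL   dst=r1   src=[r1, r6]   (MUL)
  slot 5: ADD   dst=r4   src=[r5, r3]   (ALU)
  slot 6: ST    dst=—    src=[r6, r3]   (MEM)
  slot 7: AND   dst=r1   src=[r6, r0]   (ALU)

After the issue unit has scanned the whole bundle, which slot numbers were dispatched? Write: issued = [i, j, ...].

issued = [0, 2, 4]

slot 0 (ALU): ISSUE — free A0,Mu1,Ld2,B1 rp3 wp1
slot 1 (ALU): stall FU — free A0,Mu1,Ld2,B1 rp3 wp1
slot 2 (BR): ISSUE — free A0,Mu1,Ld2,B0 rp3 wp1
slot 3 (ALU): stall FU — free A0,Mu1,Ld2,B0 rp3 wp1
slot 4 (MUL): ISSUE — free A0,Mu0,Ld2,B0 rp1 wp0
slot 5 (ALU): stall FU — free A0,Mu0,Ld2,B0 rp1 wp0
slot 6 (MEM): stall RD_PORT — free A0,Mu0,Ld2,B0 rp1 wp0
slot 7 (ALU): stall FU — free A0,Mu0,Ld2,B0 rp1 wp0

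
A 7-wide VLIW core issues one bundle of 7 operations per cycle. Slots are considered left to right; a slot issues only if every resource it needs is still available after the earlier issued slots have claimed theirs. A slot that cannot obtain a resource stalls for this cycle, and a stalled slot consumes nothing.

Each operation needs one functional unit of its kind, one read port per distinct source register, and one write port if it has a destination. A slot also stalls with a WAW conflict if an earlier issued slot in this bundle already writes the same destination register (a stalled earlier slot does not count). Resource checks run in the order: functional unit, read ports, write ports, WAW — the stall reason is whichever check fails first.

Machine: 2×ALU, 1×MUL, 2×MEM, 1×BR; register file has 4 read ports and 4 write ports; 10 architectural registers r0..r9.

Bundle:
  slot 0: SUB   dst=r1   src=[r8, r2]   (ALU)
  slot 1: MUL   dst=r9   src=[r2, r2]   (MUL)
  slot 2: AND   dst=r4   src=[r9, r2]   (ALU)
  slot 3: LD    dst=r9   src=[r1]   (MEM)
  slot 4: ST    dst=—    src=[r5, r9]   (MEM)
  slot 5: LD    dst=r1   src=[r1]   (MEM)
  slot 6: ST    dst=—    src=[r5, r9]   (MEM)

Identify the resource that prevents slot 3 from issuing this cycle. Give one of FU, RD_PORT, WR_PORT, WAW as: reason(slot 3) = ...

[0] ALU needs rd=2 wr=1: ok; after: ALU=1 MUL=1 MEM=2 BR=1, R=2, W=3
[1] MUL needs rd=1 wr=1: ok; after: ALU=1 MUL=0 MEM=2 BR=1, R=1, W=2
[2] ALU needs rd=2 wr=1: RD_PORT; after: ALU=1 MUL=0 MEM=2 BR=1, R=1, W=2
[3] MEM needs rd=1 wr=1: WAW; after: ALU=1 MUL=0 MEM=2 BR=1, R=1, W=2
[4] MEM needs rd=2 wr=0: RD_PORT; after: ALU=1 MUL=0 MEM=2 BR=1, R=1, W=2
[5] MEM needs rd=1 wr=1: WAW; after: ALU=1 MUL=0 MEM=2 BR=1, R=1, W=2
[6] MEM needs rd=2 wr=0: RD_PORT; after: ALU=1 MUL=0 MEM=2 BR=1, R=1, W=2

reason(slot 3) = WAW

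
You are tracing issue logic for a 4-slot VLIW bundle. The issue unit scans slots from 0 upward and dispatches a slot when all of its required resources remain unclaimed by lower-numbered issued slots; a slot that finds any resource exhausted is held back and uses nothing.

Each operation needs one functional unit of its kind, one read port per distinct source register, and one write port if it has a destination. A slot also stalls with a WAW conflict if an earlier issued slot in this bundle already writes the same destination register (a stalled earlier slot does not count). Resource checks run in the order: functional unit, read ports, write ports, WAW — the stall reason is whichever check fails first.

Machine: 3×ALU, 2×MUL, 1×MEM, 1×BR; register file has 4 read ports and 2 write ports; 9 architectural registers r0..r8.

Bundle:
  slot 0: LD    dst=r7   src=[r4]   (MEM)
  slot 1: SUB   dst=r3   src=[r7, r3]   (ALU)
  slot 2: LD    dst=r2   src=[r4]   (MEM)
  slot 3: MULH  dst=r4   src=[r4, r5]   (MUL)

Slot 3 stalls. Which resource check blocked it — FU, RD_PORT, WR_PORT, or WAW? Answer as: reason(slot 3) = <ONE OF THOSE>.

reason(slot 3) = RD_PORT

[0] MEM needs rd=1 wr=1: ok; after: ALU=3 MUL=2 MEM=0 BR=1, R=3, W=1
[1] ALU needs rd=2 wr=1: ok; after: ALU=2 MUL=2 MEM=0 BR=1, R=1, W=0
[2] MEM needs rd=1 wr=1: FU; after: ALU=2 MUL=2 MEM=0 BR=1, R=1, W=0
[3] MUL needs rd=2 wr=1: RD_PORT; after: ALU=2 MUL=2 MEM=0 BR=1, R=1, W=0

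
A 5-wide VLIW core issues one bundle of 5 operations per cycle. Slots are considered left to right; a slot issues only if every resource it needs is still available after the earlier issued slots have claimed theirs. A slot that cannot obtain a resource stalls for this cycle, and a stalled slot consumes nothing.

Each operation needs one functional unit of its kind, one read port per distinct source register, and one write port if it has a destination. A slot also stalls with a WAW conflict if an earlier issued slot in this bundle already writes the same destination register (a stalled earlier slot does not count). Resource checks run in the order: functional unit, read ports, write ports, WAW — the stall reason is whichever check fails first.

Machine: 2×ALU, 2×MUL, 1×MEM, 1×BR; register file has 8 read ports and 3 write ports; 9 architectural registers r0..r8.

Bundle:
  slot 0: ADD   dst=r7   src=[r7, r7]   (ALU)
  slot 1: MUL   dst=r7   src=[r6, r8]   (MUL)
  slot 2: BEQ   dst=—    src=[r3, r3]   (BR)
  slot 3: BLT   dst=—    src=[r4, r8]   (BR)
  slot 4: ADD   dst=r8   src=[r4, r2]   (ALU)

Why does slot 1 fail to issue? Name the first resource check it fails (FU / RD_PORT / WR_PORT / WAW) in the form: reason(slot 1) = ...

reason(slot 1) = WAW

(0) want 1×ALU +1rd +1wr — yes → AL1|MU2|ME1|BR1|rd7|wr2
(1) want 1×MUL +2rd +1wr — WAW → AL1|MU2|ME1|BR1|rd7|wr2
(2) want 1×BR +1rd +0wr — yes → AL1|MU2|ME1|BR0|rd6|wr2
(3) want 1×BR +2rd +0wr — FU → AL1|MU2|ME1|BR0|rd6|wr2
(4) want 1×ALU +2rd +1wr — yes → AL0|MU2|ME1|BR0|rd4|wr1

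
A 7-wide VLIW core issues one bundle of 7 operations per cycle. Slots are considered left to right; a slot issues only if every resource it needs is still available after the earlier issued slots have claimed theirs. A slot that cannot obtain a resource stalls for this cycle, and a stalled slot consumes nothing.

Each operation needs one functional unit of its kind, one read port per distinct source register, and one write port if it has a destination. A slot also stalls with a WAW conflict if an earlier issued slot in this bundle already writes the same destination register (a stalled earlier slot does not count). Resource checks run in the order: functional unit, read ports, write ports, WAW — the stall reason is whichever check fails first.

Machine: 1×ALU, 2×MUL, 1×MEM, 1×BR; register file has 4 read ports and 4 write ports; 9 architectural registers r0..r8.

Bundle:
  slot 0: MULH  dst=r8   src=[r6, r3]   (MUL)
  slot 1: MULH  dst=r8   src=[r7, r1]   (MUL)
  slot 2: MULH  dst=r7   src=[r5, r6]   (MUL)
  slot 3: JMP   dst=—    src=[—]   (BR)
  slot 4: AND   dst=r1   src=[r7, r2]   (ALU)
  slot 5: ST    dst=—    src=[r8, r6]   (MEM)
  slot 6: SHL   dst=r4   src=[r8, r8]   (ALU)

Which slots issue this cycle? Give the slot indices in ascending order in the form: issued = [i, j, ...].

(0) want 1×MUL +2rd +1wr — yes → AL1|MU1|ME1|BR1|rd2|wr3
(1) want 1×MUL +2rd +1wr — WAW → AL1|MU1|ME1|BR1|rd2|wr3
(2) want 1×MUL +2rd +1wr — yes → AL1|MU0|ME1|BR1|rd0|wr2
(3) want 1×BR +0rd +0wr — yes → AL1|MU0|ME1|BR0|rd0|wr2
(4) want 1×ALU +2rd +1wr — RD_PORT → AL1|MU0|ME1|BR0|rd0|wr2
(5) want 1×MEM +2rd +0wr — RD_PORT → AL1|MU0|ME1|BR0|rd0|wr2
(6) want 1×ALU +1rd +1wr — RD_PORT → AL1|MU0|ME1|BR0|rd0|wr2

issued = [0, 2, 3]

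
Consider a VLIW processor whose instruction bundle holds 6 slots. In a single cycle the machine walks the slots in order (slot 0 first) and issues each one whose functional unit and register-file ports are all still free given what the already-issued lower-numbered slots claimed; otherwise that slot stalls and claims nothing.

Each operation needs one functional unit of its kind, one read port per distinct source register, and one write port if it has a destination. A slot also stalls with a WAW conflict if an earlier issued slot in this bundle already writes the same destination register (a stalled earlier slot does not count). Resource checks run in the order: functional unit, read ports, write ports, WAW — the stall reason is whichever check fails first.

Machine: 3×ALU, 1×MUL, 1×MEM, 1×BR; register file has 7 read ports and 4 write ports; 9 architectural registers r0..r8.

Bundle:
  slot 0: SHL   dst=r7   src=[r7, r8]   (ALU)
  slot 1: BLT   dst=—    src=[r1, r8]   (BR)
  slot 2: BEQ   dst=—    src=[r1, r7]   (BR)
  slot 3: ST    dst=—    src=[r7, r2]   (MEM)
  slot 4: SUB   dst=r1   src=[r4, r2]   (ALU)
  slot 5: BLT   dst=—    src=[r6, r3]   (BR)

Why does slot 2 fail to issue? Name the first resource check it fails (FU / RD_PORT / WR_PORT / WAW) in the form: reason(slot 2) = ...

reason(slot 2) = FU

  0. ALU→r7 ⇒ go  {2A/1Mu/1Ld/1B | 5r 3w}
  1. BR ⇒ go  {2A/1Mu/1Ld/0B | 3r 3w}
  2. BR ⇒ no(FU)  {2A/1Mu/1Ld/0B | 3r 3w}
  3. MEM ⇒ go  {2A/1Mu/0Ld/0B | 1r 3w}
  4. ALU→r1 ⇒ no(RD_PORT)  {2A/1Mu/0Ld/0B | 1r 3w}
  5. BR ⇒ no(FU)  {2A/1Mu/0Ld/0B | 1r 3w}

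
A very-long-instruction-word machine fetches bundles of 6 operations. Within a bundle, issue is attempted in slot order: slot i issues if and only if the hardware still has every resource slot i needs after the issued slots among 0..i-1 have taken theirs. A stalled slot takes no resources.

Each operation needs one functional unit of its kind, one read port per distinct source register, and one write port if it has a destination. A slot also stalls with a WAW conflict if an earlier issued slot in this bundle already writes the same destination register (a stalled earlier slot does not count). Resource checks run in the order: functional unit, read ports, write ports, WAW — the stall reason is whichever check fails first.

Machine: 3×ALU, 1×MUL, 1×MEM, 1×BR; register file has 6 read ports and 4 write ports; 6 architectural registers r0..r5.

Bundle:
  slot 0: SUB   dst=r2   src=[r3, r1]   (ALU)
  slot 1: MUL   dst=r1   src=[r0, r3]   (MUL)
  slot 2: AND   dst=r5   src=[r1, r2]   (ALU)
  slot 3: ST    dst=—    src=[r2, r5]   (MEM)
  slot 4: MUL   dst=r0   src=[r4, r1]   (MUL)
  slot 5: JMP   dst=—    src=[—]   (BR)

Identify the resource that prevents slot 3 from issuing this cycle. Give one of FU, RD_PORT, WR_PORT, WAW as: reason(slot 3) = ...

[0] ALU needs rd=2 wr=1: ok; after: ALU=2 MUL=1 MEM=1 BR=1, R=4, W=3
[1] MUL needs rd=2 wr=1: ok; after: ALU=2 MUL=0 MEM=1 BR=1, R=2, W=2
[2] ALU needs rd=2 wr=1: ok; after: ALU=1 MUL=0 MEM=1 BR=1, R=0, W=1
[3] MEM needs rd=2 wr=0: RD_PORT; after: ALU=1 MUL=0 MEM=1 BR=1, R=0, W=1
[4] MUL needs rd=2 wr=1: FU; after: ALU=1 MUL=0 MEM=1 BR=1, R=0, W=1
[5] BR needs rd=0 wr=0: ok; after: ALU=1 MUL=0 MEM=1 BR=0, R=0, W=1

reason(slot 3) = RD_PORT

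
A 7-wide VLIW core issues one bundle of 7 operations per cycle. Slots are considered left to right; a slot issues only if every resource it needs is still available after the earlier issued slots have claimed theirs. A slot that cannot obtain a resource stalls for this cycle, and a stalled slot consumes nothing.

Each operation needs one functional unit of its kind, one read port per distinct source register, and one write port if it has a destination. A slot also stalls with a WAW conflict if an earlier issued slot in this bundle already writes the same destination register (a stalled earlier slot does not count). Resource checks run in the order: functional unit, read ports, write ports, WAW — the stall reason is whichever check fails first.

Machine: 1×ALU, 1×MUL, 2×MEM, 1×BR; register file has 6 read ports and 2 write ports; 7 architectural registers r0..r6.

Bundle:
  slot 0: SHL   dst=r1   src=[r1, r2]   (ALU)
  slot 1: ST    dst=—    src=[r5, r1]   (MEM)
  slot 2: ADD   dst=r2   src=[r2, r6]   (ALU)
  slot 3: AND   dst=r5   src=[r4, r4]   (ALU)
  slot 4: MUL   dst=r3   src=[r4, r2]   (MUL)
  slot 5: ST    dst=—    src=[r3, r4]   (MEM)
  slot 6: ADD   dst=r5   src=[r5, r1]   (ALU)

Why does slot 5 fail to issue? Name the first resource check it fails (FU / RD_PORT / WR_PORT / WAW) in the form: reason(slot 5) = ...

#0 ALU src=r1,r2 dispatched  <A:0 Mu:1 Ld:2 B:1 rd:4 wr:1>
#1 MEM src=r5,r1 dispatched  <A:0 Mu:1 Ld:1 B:1 rd:2 wr:1>
#2 ALU src=r2,r6 held:FU  <A:0 Mu:1 Ld:1 B:1 rd:2 wr:1>
#3 ALU src=r4,r4 held:FU  <A:0 Mu:1 Ld:1 B:1 rd:2 wr:1>
#4 MUL src=r4,r2 dispatched  <A:0 Mu:0 Ld:1 B:1 rd:0 wr:0>
#5 MEM src=r3,r4 held:RD_PORT  <A:0 Mu:0 Ld:1 B:1 rd:0 wr:0>
#6 ALU src=r5,r1 held:FU  <A:0 Mu:0 Ld:1 B:1 rd:0 wr:0>

reason(slot 5) = RD_PORT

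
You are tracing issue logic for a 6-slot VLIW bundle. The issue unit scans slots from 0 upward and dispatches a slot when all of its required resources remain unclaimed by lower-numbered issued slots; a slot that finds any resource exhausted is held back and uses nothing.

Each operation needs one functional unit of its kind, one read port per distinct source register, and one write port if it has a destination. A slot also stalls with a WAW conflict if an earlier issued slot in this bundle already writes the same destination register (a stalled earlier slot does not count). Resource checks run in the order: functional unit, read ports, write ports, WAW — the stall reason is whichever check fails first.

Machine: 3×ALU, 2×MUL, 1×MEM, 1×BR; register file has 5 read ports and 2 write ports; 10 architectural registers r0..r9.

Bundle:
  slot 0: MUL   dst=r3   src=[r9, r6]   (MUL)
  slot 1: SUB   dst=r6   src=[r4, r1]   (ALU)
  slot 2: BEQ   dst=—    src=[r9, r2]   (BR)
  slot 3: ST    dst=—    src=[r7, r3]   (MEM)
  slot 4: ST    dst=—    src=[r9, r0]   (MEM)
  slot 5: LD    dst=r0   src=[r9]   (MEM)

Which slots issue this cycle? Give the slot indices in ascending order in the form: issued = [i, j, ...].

issued = [0, 1]

  0. MUL→r3 ⇒ go  {3A/1Mu/1Ld/1B | 3r 1w}
  1. ALU→r6 ⇒ go  {2A/1Mu/1Ld/1B | 1r 0w}
  2. BR ⇒ no(RD_PORT)  {2A/1Mu/1Ld/1B | 1r 0w}
  3. MEM ⇒ no(RD_PORT)  {2A/1Mu/1Ld/1B | 1r 0w}
  4. MEM ⇒ no(RD_PORT)  {2A/1Mu/1Ld/1B | 1r 0w}
  5. MEM→r0 ⇒ no(WR_PORT)  {2A/1Mu/1Ld/1B | 1r 0w}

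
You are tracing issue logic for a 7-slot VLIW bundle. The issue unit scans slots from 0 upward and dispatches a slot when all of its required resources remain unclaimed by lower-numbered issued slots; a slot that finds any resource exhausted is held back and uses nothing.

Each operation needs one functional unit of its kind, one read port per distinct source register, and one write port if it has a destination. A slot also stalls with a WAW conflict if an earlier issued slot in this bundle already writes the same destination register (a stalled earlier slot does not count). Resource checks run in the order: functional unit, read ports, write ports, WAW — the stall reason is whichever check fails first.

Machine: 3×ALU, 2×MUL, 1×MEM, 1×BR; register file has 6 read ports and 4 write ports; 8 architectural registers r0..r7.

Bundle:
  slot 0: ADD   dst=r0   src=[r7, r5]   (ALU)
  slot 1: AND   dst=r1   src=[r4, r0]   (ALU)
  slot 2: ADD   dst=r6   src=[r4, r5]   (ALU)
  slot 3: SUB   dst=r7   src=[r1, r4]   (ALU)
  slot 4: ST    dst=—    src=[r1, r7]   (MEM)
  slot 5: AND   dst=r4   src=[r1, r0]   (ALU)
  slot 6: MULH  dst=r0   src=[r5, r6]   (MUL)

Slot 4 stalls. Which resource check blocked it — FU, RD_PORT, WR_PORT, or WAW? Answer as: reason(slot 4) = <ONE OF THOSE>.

reason(slot 4) = RD_PORT

  0. ALU→r0 ⇒ go  {2A/2Mu/1Ld/1B | 4r 3w}
  1. ALU→r1 ⇒ go  {1A/2Mu/1Ld/1B | 2r 2w}
  2. ALU→r6 ⇒ go  {0A/2Mu/1Ld/1B | 0r 1w}
  3. ALU→r7 ⇒ no(FU)  {0A/2Mu/1Ld/1B | 0r 1w}
  4. MEM ⇒ no(RD_PORT)  {0A/2Mu/1Ld/1B | 0r 1w}
  5. ALU→r4 ⇒ no(FU)  {0A/2Mu/1Ld/1B | 0r 1w}
  6. MUL→r0 ⇒ no(RD_PORT)  {0A/2Mu/1Ld/1B | 0r 1w}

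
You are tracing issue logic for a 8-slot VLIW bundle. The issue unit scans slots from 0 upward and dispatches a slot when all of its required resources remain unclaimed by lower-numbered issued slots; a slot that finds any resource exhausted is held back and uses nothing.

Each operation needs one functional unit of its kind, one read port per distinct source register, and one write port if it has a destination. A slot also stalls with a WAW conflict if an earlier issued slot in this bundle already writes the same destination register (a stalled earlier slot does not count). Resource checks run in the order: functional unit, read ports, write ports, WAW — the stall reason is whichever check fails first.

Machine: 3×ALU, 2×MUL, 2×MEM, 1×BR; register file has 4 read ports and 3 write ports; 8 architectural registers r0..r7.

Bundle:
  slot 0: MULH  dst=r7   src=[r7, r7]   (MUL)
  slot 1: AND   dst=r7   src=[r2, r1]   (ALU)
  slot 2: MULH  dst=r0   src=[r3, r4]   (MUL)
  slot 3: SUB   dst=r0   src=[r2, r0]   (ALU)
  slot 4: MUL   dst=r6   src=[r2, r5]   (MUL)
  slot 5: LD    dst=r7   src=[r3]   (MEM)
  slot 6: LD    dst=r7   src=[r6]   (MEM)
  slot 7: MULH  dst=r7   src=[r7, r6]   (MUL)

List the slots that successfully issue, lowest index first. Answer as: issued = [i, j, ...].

issued = [0, 2]

[0] MUL needs rd=1 wr=1: ok; after: ALU=3 MUL=1 MEM=2 BR=1, R=3, W=2
[1] ALU needs rd=2 wr=1: WAW; after: ALU=3 MUL=1 MEM=2 BR=1, R=3, W=2
[2] MUL needs rd=2 wr=1: ok; after: ALU=3 MUL=0 MEM=2 BR=1, R=1, W=1
[3] ALU needs rd=2 wr=1: RD_PORT; after: ALU=3 MUL=0 MEM=2 BR=1, R=1, W=1
[4] MUL needs rd=2 wr=1: FU; after: ALU=3 MUL=0 MEM=2 BR=1, R=1, W=1
[5] MEM needs rd=1 wr=1: WAW; after: ALU=3 MUL=0 MEM=2 BR=1, R=1, W=1
[6] MEM needs rd=1 wr=1: WAW; after: ALU=3 MUL=0 MEM=2 BR=1, R=1, W=1
[7] MUL needs rd=2 wr=1: FU; after: ALU=3 MUL=0 MEM=2 BR=1, R=1, W=1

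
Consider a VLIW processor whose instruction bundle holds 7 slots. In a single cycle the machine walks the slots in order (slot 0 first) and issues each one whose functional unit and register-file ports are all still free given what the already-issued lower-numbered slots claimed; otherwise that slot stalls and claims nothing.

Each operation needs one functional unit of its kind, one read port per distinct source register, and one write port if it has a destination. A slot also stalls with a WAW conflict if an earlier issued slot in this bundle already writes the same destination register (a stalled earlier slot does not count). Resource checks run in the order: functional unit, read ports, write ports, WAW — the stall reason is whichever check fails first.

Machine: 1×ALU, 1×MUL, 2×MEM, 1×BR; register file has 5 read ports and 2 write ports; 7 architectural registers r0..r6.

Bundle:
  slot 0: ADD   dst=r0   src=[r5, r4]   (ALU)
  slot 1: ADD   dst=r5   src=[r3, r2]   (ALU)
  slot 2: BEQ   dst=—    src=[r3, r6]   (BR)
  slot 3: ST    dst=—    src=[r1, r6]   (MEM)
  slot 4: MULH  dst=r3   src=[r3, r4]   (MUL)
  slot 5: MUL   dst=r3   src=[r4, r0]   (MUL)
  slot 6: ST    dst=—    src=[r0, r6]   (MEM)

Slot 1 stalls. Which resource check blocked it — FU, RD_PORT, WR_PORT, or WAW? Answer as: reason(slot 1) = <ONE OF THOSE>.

slot 0 (ALU): ISSUE — free A0,Mu1,Ld2,B1 rp3 wp1
slot 1 (ALU): stall FU — free A0,Mu1,Ld2,B1 rp3 wp1
slot 2 (BR): ISSUE — free A0,Mu1,Ld2,B0 rp1 wp1
slot 3 (MEM): stall RD_PORT — free A0,Mu1,Ld2,B0 rp1 wp1
slot 4 (MUL): stall RD_PORT — free A0,Mu1,Ld2,B0 rp1 wp1
slot 5 (MUL): stall RD_PORT — free A0,Mu1,Ld2,B0 rp1 wp1
slot 6 (MEM): stall RD_PORT — free A0,Mu1,Ld2,B0 rp1 wp1

reason(slot 1) = FU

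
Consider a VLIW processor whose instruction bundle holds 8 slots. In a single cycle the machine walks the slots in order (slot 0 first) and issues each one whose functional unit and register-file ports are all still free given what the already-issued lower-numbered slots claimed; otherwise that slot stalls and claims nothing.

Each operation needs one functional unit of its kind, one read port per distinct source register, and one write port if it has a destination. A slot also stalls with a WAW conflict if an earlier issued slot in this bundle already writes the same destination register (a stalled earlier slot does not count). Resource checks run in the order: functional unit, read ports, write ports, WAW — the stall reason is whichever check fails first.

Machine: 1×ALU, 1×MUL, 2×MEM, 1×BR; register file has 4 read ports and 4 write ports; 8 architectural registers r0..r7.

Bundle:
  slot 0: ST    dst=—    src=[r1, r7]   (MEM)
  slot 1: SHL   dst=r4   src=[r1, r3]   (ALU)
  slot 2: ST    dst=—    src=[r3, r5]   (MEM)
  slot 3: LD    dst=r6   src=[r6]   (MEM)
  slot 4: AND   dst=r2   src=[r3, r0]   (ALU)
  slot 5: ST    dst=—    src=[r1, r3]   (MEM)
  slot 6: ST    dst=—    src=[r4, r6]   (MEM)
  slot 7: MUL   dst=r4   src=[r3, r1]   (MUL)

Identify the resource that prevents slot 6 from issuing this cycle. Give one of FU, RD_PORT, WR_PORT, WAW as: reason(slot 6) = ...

reason(slot 6) = RD_PORT

(0) want 1×MEM +2rd +0wr — yes → AL1|MU1|ME1|BR1|rd2|wr4
(1) want 1×ALU +2rd +1wr — yes → AL0|MU1|ME1|BR1|rd0|wr3
(2) want 1×MEM +2rd +0wr — RD_PORT → AL0|MU1|ME1|BR1|rd0|wr3
(3) want 1×MEM +1rd +1wr — RD_PORT → AL0|MU1|ME1|BR1|rd0|wr3
(4) want 1×ALU +2rd +1wr — FU → AL0|MU1|ME1|BR1|rd0|wr3
(5) want 1×MEM +2rd +0wr — RD_PORT → AL0|MU1|ME1|BR1|rd0|wr3
(6) want 1×MEM +2rd +0wr — RD_PORT → AL0|MU1|ME1|BR1|rd0|wr3
(7) want 1×MUL +2rd +1wr — RD_PORT → AL0|MU1|ME1|BR1|rd0|wr3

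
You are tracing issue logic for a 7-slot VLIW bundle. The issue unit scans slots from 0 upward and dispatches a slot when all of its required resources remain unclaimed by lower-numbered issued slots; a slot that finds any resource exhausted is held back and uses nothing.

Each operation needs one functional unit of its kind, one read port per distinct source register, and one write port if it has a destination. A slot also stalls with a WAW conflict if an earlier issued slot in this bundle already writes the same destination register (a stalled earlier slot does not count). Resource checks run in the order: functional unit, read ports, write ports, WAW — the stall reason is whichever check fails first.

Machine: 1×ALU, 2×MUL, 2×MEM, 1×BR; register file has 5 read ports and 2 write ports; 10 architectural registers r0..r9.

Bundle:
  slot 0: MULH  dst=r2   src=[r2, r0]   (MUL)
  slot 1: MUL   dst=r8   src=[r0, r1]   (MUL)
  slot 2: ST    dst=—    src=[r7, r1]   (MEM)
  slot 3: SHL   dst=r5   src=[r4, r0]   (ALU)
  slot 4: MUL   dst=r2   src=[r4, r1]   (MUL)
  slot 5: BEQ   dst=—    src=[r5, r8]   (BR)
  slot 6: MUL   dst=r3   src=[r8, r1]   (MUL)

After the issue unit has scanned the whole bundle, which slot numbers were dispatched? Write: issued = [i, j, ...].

  0. MUL→r2 ⇒ go  {1A/1Mu/2Ld/1B | 3r 1w}
  1. MUL→r8 ⇒ go  {1A/0Mu/2Ld/1B | 1r 0w}
  2. MEM ⇒ no(RD_PORT)  {1A/0Mu/2Ld/1B | 1r 0w}
  3. ALU→r5 ⇒ no(RD_PORT)  {1A/0Mu/2Ld/1B | 1r 0w}
  4. MUL→r2 ⇒ no(FU)  {1A/0Mu/2Ld/1B | 1r 0w}
  5. BR ⇒ no(RD_PORT)  {1A/0Mu/2Ld/1B | 1r 0w}
  6. MUL→r3 ⇒ no(FU)  {1A/0Mu/2Ld/1B | 1r 0w}

issued = [0, 1]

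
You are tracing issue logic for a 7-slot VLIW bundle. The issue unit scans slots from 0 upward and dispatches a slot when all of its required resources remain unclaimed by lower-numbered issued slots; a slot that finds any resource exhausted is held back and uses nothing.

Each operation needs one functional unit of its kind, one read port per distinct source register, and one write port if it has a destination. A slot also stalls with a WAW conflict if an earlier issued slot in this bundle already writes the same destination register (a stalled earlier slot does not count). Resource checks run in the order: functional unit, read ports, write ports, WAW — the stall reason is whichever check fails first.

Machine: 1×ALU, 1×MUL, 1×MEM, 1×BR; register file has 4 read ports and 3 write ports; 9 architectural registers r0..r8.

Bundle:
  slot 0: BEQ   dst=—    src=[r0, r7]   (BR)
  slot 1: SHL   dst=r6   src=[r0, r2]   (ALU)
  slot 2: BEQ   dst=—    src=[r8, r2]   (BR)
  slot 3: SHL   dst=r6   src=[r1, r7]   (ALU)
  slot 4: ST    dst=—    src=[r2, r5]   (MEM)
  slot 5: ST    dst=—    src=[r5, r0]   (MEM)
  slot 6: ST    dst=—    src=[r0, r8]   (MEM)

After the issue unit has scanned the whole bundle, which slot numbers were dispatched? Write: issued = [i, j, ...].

slot 0 (BR): ISSUE — free A1,Mu1,Ld1,B0 rp2 wp3
slot 1 (ALU): ISSUE — free A0,Mu1,Ld1,B0 rp0 wp2
slot 2 (BR): stall FU — free A0,Mu1,Ld1,B0 rp0 wp2
slot 3 (ALU): stall FU — free A0,Mu1,Ld1,B0 rp0 wp2
slot 4 (MEM): stall RD_PORT — free A0,Mu1,Ld1,B0 rp0 wp2
slot 5 (MEM): stall RD_PORT — free A0,Mu1,Ld1,B0 rp0 wp2
slot 6 (MEM): stall RD_PORT — free A0,Mu1,Ld1,B0 rp0 wp2

issued = [0, 1]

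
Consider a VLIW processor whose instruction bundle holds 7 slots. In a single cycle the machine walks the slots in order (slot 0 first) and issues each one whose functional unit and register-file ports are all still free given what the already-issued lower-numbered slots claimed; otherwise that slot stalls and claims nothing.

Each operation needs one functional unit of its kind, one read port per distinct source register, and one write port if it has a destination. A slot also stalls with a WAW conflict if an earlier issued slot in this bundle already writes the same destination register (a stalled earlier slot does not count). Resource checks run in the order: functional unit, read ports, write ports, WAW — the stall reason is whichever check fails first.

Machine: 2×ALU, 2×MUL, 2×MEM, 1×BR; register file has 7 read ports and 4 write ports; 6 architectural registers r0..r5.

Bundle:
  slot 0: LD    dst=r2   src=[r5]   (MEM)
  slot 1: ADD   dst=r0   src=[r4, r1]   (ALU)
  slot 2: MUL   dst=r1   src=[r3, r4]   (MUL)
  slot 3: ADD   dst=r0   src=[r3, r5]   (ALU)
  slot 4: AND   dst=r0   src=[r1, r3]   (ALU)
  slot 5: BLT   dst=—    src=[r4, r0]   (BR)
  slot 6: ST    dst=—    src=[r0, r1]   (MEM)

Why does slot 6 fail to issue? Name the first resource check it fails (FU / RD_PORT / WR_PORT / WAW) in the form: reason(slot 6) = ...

slot 0 (MEM): ISSUE — free A2,Mu2,Ld1,B1 rp6 wp3
slot 1 (ALU): ISSUE — free A1,Mu2,Ld1,B1 rp4 wp2
slot 2 (MUL): ISSUE — free A1,Mu1,Ld1,B1 rp2 wp1
slot 3 (ALU): stall WAW — free A1,Mu1,Ld1,B1 rp2 wp1
slot 4 (ALU): stall WAW — free A1,Mu1,Ld1,B1 rp2 wp1
slot 5 (BR): ISSUE — free A1,Mu1,Ld1,B0 rp0 wp1
slot 6 (MEM): stall RD_PORT — free A1,Mu1,Ld1,B0 rp0 wp1

reason(slot 6) = RD_PORT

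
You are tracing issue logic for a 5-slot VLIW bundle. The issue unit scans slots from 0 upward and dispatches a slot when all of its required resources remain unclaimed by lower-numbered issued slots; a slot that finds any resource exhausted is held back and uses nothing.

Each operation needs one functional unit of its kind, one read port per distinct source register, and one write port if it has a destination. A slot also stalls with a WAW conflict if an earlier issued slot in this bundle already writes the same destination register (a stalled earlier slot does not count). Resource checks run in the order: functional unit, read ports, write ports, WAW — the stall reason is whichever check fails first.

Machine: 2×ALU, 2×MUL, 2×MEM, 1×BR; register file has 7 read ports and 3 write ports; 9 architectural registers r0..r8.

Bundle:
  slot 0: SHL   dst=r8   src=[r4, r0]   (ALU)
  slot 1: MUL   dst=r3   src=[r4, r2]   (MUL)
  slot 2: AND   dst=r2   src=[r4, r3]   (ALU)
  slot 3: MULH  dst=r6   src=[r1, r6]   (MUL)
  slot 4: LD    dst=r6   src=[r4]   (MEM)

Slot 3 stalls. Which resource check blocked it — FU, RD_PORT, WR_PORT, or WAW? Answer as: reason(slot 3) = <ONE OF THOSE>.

[0] ALU needs rd=2 wr=1: ok; after: ALU=1 MUL=2 MEM=2 BR=1, R=5, W=2
[1] MUL needs rd=2 wr=1: ok; after: ALU=1 MUL=1 MEM=2 BR=1, R=3, W=1
[2] ALU needs rd=2 wr=1: ok; after: ALU=0 MUL=1 MEM=2 BR=1, R=1, W=0
[3] MUL needs rd=2 wr=1: RD_PORT; after: ALU=0 MUL=1 MEM=2 BR=1, R=1, W=0
[4] MEM needs rd=1 wr=1: WR_PORT; after: ALU=0 MUL=1 MEM=2 BR=1, R=1, W=0

reason(slot 3) = RD_PORT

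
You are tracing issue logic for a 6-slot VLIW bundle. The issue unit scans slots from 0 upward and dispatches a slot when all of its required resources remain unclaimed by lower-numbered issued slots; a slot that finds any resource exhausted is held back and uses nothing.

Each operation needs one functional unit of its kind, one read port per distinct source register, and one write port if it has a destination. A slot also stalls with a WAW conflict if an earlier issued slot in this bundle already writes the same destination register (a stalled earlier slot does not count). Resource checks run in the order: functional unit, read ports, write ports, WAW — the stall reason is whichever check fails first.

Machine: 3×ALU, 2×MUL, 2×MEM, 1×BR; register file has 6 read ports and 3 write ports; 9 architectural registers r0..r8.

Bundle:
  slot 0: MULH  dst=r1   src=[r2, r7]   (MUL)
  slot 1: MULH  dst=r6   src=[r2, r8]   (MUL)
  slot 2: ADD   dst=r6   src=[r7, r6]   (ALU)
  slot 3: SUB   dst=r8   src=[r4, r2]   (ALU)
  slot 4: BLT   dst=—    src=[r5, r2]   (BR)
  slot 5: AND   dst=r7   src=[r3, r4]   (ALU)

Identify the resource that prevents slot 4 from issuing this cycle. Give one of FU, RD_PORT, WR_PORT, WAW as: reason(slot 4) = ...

[0] MUL needs rd=2 wr=1: ok; after: ALU=3 MUL=1 MEM=2 BR=1, R=4, W=2
[1] MUL needs rd=2 wr=1: ok; after: ALU=3 MUL=0 MEM=2 BR=1, R=2, W=1
[2] ALU needs rd=2 wr=1: WAW; after: ALU=3 MUL=0 MEM=2 BR=1, R=2, W=1
[3] ALU needs rd=2 wr=1: ok; after: ALU=2 MUL=0 MEM=2 BR=1, R=0, W=0
[4] BR needs rd=2 wr=0: RD_PORT; after: ALU=2 MUL=0 MEM=2 BR=1, R=0, W=0
[5] ALU needs rd=2 wr=1: RD_PORT; after: ALU=2 MUL=0 MEM=2 BR=1, R=0, W=0

reason(slot 4) = RD_PORT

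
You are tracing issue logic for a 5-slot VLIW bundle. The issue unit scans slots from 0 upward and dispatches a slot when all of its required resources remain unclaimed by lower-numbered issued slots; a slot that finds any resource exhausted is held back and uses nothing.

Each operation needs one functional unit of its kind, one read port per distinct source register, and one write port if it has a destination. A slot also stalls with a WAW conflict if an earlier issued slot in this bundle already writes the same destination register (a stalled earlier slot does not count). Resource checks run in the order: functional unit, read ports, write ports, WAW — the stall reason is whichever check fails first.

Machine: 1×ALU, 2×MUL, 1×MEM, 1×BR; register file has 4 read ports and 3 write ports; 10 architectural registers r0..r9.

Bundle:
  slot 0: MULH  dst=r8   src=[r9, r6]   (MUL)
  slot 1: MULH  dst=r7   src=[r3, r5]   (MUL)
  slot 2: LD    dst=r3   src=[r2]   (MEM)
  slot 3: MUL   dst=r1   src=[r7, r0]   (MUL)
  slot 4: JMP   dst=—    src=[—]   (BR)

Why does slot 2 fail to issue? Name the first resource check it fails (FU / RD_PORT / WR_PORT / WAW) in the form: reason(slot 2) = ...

reason(slot 2) = RD_PORT

slot 0 (MUL): ISSUE — free A1,Mu1,Ld1,B1 rp2 wp2
slot 1 (MUL): ISSUE — free A1,Mu0,Ld1,B1 rp0 wp1
slot 2 (MEM): stall RD_PORT — free A1,Mu0,Ld1,B1 rp0 wp1
slot 3 (MUL): stall FU — free A1,Mu0,Ld1,B1 rp0 wp1
slot 4 (BR): ISSUE — free A1,Mu0,Ld1,B0 rp0 wp1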